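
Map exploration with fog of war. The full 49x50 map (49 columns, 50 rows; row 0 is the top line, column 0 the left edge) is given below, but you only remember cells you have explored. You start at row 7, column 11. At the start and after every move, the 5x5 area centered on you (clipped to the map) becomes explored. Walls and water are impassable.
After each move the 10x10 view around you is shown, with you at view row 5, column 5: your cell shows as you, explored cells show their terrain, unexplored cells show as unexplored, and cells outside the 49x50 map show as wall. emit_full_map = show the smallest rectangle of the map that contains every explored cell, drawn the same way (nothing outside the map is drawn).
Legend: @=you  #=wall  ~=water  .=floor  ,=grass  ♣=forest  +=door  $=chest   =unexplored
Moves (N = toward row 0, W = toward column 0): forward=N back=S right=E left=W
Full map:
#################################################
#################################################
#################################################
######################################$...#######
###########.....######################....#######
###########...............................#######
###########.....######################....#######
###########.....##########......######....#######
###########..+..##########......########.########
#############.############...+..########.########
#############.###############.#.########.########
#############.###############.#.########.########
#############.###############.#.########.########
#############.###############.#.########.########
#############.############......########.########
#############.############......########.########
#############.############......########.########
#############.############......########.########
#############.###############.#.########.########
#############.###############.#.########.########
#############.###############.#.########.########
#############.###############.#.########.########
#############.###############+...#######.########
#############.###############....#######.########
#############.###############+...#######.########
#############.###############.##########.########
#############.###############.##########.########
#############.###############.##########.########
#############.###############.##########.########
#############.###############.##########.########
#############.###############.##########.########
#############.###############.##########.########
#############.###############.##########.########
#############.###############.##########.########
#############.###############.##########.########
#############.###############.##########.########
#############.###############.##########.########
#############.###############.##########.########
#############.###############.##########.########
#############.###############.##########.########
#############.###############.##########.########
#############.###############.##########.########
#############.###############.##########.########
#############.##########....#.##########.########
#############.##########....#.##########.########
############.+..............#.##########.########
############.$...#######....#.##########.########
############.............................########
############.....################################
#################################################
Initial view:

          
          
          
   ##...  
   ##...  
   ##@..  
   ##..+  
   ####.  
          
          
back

          
          
   ##...  
   ##...  
   ##...  
   ##@.+  
   ####.  
   ####.  
          
          

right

          
          
  ##...   
  ##....  
  ##....  
  ##.@+.  
  ####.#  
  ####.#  
          
          

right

          
          
 ##...    
 ##.....  
 ##.....  
 ##..@..  
 ####.##  
 ####.##  
          
          

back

          
 ##...    
 ##.....  
 ##.....  
 ##..+..  
 ####@##  
 ####.##  
   ##.##  
          
          

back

 ##...    
 ##.....  
 ##.....  
 ##..+..  
 ####.##  
 ####@##  
   ##.##  
   ##.##  
          
          

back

 ##.....  
 ##.....  
 ##..+..  
 ####.##  
 ####.##  
   ##@##  
   ##.##  
   ##.##  
          
          

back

 ##.....  
 ##..+..  
 ####.##  
 ####.##  
   ##.##  
   ##@##  
   ##.##  
   ##.##  
          
          

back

 ##..+..  
 ####.##  
 ####.##  
   ##.##  
   ##.##  
   ##@##  
   ##.##  
   ##.##  
          
          

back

 ####.##  
 ####.##  
   ##.##  
   ##.##  
   ##.##  
   ##@##  
   ##.##  
   ##.##  
          
          

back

 ####.##  
   ##.##  
   ##.##  
   ##.##  
   ##.##  
   ##@##  
   ##.##  
   ##.##  
          
          

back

   ##.##  
   ##.##  
   ##.##  
   ##.##  
   ##.##  
   ##@##  
   ##.##  
   ##.##  
          
          

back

   ##.##  
   ##.##  
   ##.##  
   ##.##  
   ##.##  
   ##@##  
   ##.##  
   ##.##  
          
          

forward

   ##.##  
   ##.##  
   ##.##  
   ##.##  
   ##.##  
   ##@##  
   ##.##  
   ##.##  
   ##.##  
          

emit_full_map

##...  
##.....
##.....
##..+..
####.##
####.##
  ##.##
  ##.##
  ##.##
  ##.##
  ##.##
  ##@##
  ##.##
  ##.##
  ##.##

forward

 ####.##  
   ##.##  
   ##.##  
   ##.##  
   ##.##  
   ##@##  
   ##.##  
   ##.##  
   ##.##  
   ##.##  

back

   ##.##  
   ##.##  
   ##.##  
   ##.##  
   ##.##  
   ##@##  
   ##.##  
   ##.##  
   ##.##  
          

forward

 ####.##  
   ##.##  
   ##.##  
   ##.##  
   ##.##  
   ##@##  
   ##.##  
   ##.##  
   ##.##  
   ##.##  


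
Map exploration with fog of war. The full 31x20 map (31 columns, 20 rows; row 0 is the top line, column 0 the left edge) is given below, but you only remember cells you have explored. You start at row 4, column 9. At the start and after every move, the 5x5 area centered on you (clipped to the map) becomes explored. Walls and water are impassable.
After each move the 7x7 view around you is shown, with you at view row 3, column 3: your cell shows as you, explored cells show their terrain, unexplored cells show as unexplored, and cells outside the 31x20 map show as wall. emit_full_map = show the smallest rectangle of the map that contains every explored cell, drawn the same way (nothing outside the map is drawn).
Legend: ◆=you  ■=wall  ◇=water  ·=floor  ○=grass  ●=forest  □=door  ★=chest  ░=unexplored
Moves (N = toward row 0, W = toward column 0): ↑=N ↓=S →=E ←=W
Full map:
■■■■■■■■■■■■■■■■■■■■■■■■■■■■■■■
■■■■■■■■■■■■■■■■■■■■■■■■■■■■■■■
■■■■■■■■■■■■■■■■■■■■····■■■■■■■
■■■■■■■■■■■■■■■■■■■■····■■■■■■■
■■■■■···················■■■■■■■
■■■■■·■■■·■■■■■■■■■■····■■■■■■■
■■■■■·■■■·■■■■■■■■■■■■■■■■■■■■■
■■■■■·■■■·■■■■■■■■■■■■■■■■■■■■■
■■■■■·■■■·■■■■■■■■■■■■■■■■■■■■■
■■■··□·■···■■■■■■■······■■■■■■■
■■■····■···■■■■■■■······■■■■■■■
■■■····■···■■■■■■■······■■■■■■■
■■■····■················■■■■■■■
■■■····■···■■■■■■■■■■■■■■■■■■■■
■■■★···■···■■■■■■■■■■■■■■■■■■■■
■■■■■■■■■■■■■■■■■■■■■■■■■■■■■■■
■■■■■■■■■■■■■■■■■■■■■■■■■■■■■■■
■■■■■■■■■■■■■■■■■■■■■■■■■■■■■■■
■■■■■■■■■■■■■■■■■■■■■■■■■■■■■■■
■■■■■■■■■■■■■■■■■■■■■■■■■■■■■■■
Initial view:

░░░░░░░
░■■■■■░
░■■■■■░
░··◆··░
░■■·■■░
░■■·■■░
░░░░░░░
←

░░░░░░░
░■■■■■■
░■■■■■■
░··◆···
░■■■·■■
░■■■·■■
░░░░░░░

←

░░░░░░░
░■■■■■■
░■■■■■■
░··◆···
░·■■■·■
░·■■■·■
░░░░░░░

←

░░░░░░░
░■■■■■■
░■■■■■■
░■·◆···
░■·■■■·
░■·■■■·
░░░░░░░

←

░░░░░░░
░■■■■■■
░■■■■■■
░■■◆···
░■■·■■■
░■■·■■■
░░░░░░░

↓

░■■■■■■
░■■■■■■
░■■····
░■■◆■■■
░■■·■■■
░■■·■■░
░░░░░░░

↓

░■■■■■■
░■■····
░■■·■■■
░■■◆■■■
░■■·■■░
░■■·■■░
░░░░░░░

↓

░■■····
░■■·■■■
░■■·■■■
░■■◆■■░
░■■·■■░
░··□·■░
░░░░░░░

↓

░■■·■■■
░■■·■■■
░■■·■■░
░■■◆■■░
░··□·■░
░····■░
░░░░░░░

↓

░■■·■■■
░■■·■■░
░■■·■■░
░··◆·■░
░····■░
░····■░
░░░░░░░

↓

░■■·■■░
░■■·■■░
░··□·■░
░··◆·■░
░····■░
░····■░
░░░░░░░

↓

░■■·■■░
░··□·■░
░····■░
░··◆·■░
░····■░
░····■░
░░░░░░░

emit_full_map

■■■■■■■■■
■■■■■■■■■
■■·······
■■·■■■·■■
■■·■■■·■■
■■·■■░░░░
■■·■■░░░░
··□·■░░░░
····■░░░░
··◆·■░░░░
····■░░░░
····■░░░░

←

░░■■·■■
░■··□·■
░■····■
░■·◆··■
░■····■
░■····■
░░░░░░░

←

░░░■■·■
░■■··□·
░■■····
░■■◆···
░■■····
░■■····
░░░░░░░

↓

░■■··□·
░■■····
░■■····
░■■◆···
░■■····
░■■★··░
░░░░░░░

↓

░■■····
░■■····
░■■····
░■■◆···
░■■★··░
░■■■■■░
░░░░░░░

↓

░■■····
░■■····
░■■····
░■■◆··░
░■■■■■░
░■■■■■░
░░░░░░░

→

■■····■
■■····■
■■····■
■■★◆··░
■■■■■■░
■■■■■■░
░░░░░░░

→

■····■░
■····■░
■····■░
■★·◆·■░
■■■■■■░
■■■■■■░
░░░░░░░

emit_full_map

░░■■■■■■■■■
░░■■■■■■■■■
░░■■·······
░░■■·■■■·■■
░░■■·■■■·■■
░░■■·■■░░░░
░░■■·■■░░░░
■■··□·■░░░░
■■····■░░░░
■■····■░░░░
■■····■░░░░
■■····■░░░░
■■★·◆·■░░░░
■■■■■■■░░░░
■■■■■■■░░░░

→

····■░░
····■·░
····■·░
★··◆■·░
■■■■■■░
■■■■■■░
░░░░░░░

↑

····■░░
····■·░
····■·░
···◆■·░
★···■·░
■■■■■■░
■■■■■■░

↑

··□·■░░
····■·░
····■·░
···◆■·░
····■·░
★···■·░
■■■■■■░

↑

■■·■■░░
··□·■·░
····■·░
···◆■·░
····■·░
····■·░
★···■·░

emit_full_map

░░■■■■■■■■■
░░■■■■■■■■■
░░■■·······
░░■■·■■■·■■
░░■■·■■■·■■
░░■■·■■░░░░
░░■■·■■░░░░
■■··□·■·░░░
■■····■·░░░
■■···◆■·░░░
■■····■·░░░
■■····■·░░░
■■★···■·░░░
■■■■■■■■░░░
■■■■■■■■░░░

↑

■■·■■░░
■■·■■■░
··□·■·░
···◆■·░
····■·░
····■·░
····■·░

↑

■■·■■■·
■■·■■■░
■■·■■■░
··□◆■·░
····■·░
····■·░
····■·░

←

░■■·■■■
░■■·■■■
░■■·■■■
■··◆·■·
■····■·
■····■·
■····■·

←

░░■■·■■
░■■■·■■
░■■■·■■
■■·◆□·■
■■····■
■■····■
■■····■

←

░░░■■·■
░■■■■·■
░■■■■·■
░■■◆·□·
░■■····
░■■····
░■■····

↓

░■■■■·■
░■■■■·■
░■■··□·
░■■◆···
░■■····
░■■····
░■■····

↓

░■■■■·■
░■■··□·
░■■····
░■■◆···
░■■····
░■■····
░■■★···

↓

░■■··□·
░■■····
░■■····
░■■◆···
░■■····
░■■★···
░■■■■■■

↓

░■■····
░■■····
░■■····
░■■◆···
░■■★···
░■■■■■■
░■■■■■■

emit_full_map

░░■■■■■■■■■
░░■■■■■■■■■
░░■■·······
░░■■·■■■·■■
░░■■·■■■·■■
■■■■·■■■░░░
■■■■·■■■░░░
■■··□·■·░░░
■■····■·░░░
■■····■·░░░
■■····■·░░░
■■◆···■·░░░
■■★···■·░░░
■■■■■■■■░░░
■■■■■■■■░░░

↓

░■■····
░■■····
░■■····
░■■◆···
░■■■■■■
░■■■■■■
░░░░░░░

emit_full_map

░░■■■■■■■■■
░░■■■■■■■■■
░░■■·······
░░■■·■■■·■■
░░■■·■■■·■■
■■■■·■■■░░░
■■■■·■■■░░░
■■··□·■·░░░
■■····■·░░░
■■····■·░░░
■■····■·░░░
■■····■·░░░
■■◆···■·░░░
■■■■■■■■░░░
■■■■■■■■░░░


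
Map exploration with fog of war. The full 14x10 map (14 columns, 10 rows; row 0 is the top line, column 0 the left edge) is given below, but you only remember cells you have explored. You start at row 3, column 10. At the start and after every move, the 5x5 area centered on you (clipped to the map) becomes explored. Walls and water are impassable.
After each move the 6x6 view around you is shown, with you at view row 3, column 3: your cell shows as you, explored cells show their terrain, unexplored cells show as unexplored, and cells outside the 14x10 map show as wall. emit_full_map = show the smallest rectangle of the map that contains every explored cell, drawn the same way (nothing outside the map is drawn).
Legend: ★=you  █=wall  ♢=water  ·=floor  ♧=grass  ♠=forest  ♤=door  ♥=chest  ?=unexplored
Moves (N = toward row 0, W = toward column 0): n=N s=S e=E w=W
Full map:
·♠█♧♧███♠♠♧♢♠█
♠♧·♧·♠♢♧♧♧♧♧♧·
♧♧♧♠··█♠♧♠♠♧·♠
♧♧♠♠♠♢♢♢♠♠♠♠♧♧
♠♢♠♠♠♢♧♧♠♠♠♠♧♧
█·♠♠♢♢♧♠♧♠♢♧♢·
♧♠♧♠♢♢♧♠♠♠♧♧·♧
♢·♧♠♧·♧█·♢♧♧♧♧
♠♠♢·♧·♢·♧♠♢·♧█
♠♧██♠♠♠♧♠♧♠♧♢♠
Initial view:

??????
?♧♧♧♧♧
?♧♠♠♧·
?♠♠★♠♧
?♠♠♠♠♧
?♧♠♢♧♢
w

??????
?♧♧♧♧♧
?♠♧♠♠♧
?♢♠★♠♠
?♧♠♠♠♠
?♠♧♠♢♧

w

??????
?♢♧♧♧♧
?█♠♧♠♠
?♢♢★♠♠
?♧♧♠♠♠
?♧♠♧♠♢

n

██████
?██♠♠♧
?♢♧♧♧♧
?█♠★♠♠
?♢♢♠♠♠
?♧♧♠♠♠

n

██████
██████
?██♠♠♧
?♢♧★♧♧
?█♠♧♠♠
?♢♢♠♠♠

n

██████
██████
██████
?██★♠♧
?♢♧♧♧♧
?█♠♧♠♠

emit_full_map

██★♠♧??
♢♧♧♧♧♧♧
█♠♧♠♠♧·
♢♢♠♠♠♠♧
♧♧♠♠♠♠♧
♧♠♧♠♢♧♢

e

██████
██████
██████
██♠★♧♢
♢♧♧♧♧♧
█♠♧♠♠♧

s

██████
██████
██♠♠♧♢
♢♧♧★♧♧
█♠♧♠♠♧
♢♢♠♠♠♠

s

██████
██♠♠♧♢
♢♧♧♧♧♧
█♠♧★♠♧
♢♢♠♠♠♠
♧♧♠♠♠♠

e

██████
█♠♠♧♢♠
♧♧♧♧♧♧
♠♧♠★♧·
♢♠♠♠♠♧
♧♠♠♠♠♧

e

██████
♠♠♧♢♠█
♧♧♧♧♧·
♧♠♠★·♠
♠♠♠♠♧♧
♠♠♠♠♧♧

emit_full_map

██♠♠♧♢♠█
♢♧♧♧♧♧♧·
█♠♧♠♠★·♠
♢♢♠♠♠♠♧♧
♧♧♠♠♠♠♧♧
♧♠♧♠♢♧♢?

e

██████
♠♧♢♠██
♧♧♧♧·█
♠♠♧★♠█
♠♠♠♧♧█
♠♠♠♧♧█

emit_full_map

██♠♠♧♢♠█
♢♧♧♧♧♧♧·
█♠♧♠♠♧★♠
♢♢♠♠♠♠♧♧
♧♧♠♠♠♠♧♧
♧♠♧♠♢♧♢?


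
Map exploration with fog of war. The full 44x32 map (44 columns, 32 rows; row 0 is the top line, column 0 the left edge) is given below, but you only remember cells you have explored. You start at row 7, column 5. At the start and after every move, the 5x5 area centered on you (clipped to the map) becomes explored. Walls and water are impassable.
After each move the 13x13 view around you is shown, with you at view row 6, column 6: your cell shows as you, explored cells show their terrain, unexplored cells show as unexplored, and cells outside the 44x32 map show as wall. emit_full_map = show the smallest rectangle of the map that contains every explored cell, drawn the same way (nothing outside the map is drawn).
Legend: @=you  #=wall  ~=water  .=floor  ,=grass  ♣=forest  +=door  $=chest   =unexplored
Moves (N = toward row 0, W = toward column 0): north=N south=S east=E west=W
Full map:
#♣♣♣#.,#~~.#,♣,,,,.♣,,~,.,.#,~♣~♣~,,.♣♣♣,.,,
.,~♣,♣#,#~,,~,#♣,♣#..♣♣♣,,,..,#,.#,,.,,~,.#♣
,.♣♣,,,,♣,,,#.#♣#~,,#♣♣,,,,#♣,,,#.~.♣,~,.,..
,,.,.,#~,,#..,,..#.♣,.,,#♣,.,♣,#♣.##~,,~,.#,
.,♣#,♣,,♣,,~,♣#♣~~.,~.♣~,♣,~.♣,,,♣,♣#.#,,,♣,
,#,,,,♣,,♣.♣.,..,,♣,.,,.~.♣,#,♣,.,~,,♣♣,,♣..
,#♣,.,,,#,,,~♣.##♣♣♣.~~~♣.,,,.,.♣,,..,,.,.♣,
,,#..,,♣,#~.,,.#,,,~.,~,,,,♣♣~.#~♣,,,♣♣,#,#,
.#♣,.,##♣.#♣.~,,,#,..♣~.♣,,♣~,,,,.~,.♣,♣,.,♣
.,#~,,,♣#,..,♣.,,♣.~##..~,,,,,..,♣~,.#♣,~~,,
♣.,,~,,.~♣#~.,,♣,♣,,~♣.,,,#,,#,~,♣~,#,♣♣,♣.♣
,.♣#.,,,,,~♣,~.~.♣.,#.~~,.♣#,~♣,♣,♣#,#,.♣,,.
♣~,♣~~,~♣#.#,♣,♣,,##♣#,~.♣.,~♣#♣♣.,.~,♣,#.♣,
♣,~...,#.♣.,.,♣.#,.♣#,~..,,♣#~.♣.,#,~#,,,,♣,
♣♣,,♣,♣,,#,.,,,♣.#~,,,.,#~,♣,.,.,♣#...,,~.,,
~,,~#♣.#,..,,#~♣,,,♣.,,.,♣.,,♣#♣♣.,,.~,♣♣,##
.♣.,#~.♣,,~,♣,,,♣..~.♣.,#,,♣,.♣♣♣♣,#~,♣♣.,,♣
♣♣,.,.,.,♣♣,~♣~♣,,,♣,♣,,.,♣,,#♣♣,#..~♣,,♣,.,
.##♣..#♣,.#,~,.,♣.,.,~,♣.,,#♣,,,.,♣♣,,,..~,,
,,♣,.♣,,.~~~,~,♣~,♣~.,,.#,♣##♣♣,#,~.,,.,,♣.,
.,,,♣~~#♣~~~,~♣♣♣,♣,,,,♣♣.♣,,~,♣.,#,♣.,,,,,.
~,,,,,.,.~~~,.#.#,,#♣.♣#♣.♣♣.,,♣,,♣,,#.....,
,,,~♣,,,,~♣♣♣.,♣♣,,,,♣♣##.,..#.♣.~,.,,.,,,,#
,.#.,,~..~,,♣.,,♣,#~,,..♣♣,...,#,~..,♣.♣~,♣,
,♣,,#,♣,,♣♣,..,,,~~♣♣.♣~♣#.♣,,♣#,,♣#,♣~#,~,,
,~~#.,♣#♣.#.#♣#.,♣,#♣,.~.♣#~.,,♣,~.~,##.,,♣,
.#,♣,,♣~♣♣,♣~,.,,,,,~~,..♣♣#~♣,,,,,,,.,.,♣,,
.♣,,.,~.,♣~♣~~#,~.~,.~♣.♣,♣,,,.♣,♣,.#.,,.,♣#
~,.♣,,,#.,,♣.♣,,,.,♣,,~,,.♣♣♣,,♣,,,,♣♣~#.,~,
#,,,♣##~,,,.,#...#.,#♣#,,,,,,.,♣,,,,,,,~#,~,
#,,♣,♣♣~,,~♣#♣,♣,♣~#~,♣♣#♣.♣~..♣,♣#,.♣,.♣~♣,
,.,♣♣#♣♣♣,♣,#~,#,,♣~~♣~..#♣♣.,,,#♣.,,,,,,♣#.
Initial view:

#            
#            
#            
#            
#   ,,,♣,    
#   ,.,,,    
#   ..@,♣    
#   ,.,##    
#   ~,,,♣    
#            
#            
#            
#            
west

##           
##           
##           
##           
##  ,,,,♣,   
##  ♣,.,,,   
##  #.@,,♣   
##  ♣,.,##   
##  #~,,,♣   
##           
##           
##           
##           

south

##           
##           
##           
##  ,,,,♣,   
##  ♣,.,,,   
##  #..,,♣   
##  ♣,@,##   
##  #~,,,♣   
##  ,,~,,    
##           
##           
##           
##           

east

#            
#            
#            
#  ,,,,♣,    
#  ♣,.,,,    
#  #..,,♣    
#  ♣,.@##    
#  #~,,,♣    
#  ,,~,,.    
#            
#            
#            
#            

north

#            
#            
#            
#            
#  ,,,,♣,    
#  ♣,.,,,    
#  #..@,♣    
#  ♣,.,##    
#  #~,,,♣    
#  ,,~,,.    
#            
#            
#            

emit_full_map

,,,,♣,
♣,.,,,
#..@,♣
♣,.,##
#~,,,♣
,,~,,.

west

##           
##           
##           
##           
##  ,,,,♣,   
##  ♣,.,,,   
##  #.@,,♣   
##  ♣,.,##   
##  #~,,,♣   
##  ,,~,,.   
##           
##           
##           

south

##           
##           
##           
##  ,,,,♣,   
##  ♣,.,,,   
##  #..,,♣   
##  ♣,@,##   
##  #~,,,♣   
##  ,,~,,.   
##           
##           
##           
##           

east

#            
#            
#            
#  ,,,,♣,    
#  ♣,.,,,    
#  #..,,♣    
#  ♣,.@##    
#  #~,,,♣    
#  ,,~,,.    
#            
#            
#            
#            

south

#            
#            
#  ,,,,♣,    
#  ♣,.,,,    
#  #..,,♣    
#  ♣,.,##    
#  #~,@,♣    
#  ,,~,,.    
#   #.,,,    
#            
#            
#            
#            

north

#            
#            
#            
#  ,,,,♣,    
#  ♣,.,,,    
#  #..,,♣    
#  ♣,.@##    
#  #~,,,♣    
#  ,,~,,.    
#   #.,,,    
#            
#            
#            

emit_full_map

,,,,♣,
♣,.,,,
#..,,♣
♣,.@##
#~,,,♣
,,~,,.
 #.,,,

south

#            
#            
#  ,,,,♣,    
#  ♣,.,,,    
#  #..,,♣    
#  ♣,.,##    
#  #~,@,♣    
#  ,,~,,.    
#   #.,,,    
#            
#            
#            
#            

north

#            
#            
#            
#  ,,,,♣,    
#  ♣,.,,,    
#  #..,,♣    
#  ♣,.@##    
#  #~,,,♣    
#  ,,~,,.    
#   #.,,,    
#            
#            
#            

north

#            
#            
#            
#            
#  ,,,,♣,    
#  ♣,.,,,    
#  #..@,♣    
#  ♣,.,##    
#  #~,,,♣    
#  ,,~,,.    
#   #.,,,    
#            
#            

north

#            
#            
#            
#            
#   #,♣,,    
#  ,,,,♣,    
#  ♣,.@,,    
#  #..,,♣    
#  ♣,.,##    
#  #~,,,♣    
#  ,,~,,.    
#   #.,,,    
#            

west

##           
##           
##           
##           
##  ♣#,♣,,   
##  ,,,,♣,   
##  ♣,@,,,   
##  #..,,♣   
##  ♣,.,##   
##  #~,,,♣   
##  ,,~,,.   
##   #.,,,   
##           

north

#############
##           
##           
##           
##  .,.,#    
##  ♣#,♣,,   
##  ,,@,♣,   
##  ♣,.,,,   
##  #..,,♣   
##  ♣,.,##   
##  #~,,,♣   
##  ,,~,,.   
##   #.,,,   

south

##           
##           
##           
##  .,.,#    
##  ♣#,♣,,   
##  ,,,,♣,   
##  ♣,@,,,   
##  #..,,♣   
##  ♣,.,##   
##  #~,,,♣   
##  ,,~,,.   
##   #.,,,   
##           

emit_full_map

.,.,# 
♣#,♣,,
,,,,♣,
♣,@,,,
#..,,♣
♣,.,##
#~,,,♣
,,~,,.
 #.,,,

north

#############
##           
##           
##           
##  .,.,#    
##  ♣#,♣,,   
##  ,,@,♣,   
##  ♣,.,,,   
##  #..,,♣   
##  ♣,.,##   
##  #~,,,♣   
##  ,,~,,.   
##   #.,,,   

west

#############
###          
###          
###          
### ,.,.,#   
### ,♣#,♣,,  
### #,@,,♣,  
### #♣,.,,,  
### ,#..,,♣  
###  ♣,.,##  
###  #~,,,♣  
###  ,,~,,.  
###   #.,,,  

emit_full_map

,.,.,# 
,♣#,♣,,
#,@,,♣,
#♣,.,,,
,#..,,♣
 ♣,.,##
 #~,,,♣
 ,,~,,.
  #.,,,


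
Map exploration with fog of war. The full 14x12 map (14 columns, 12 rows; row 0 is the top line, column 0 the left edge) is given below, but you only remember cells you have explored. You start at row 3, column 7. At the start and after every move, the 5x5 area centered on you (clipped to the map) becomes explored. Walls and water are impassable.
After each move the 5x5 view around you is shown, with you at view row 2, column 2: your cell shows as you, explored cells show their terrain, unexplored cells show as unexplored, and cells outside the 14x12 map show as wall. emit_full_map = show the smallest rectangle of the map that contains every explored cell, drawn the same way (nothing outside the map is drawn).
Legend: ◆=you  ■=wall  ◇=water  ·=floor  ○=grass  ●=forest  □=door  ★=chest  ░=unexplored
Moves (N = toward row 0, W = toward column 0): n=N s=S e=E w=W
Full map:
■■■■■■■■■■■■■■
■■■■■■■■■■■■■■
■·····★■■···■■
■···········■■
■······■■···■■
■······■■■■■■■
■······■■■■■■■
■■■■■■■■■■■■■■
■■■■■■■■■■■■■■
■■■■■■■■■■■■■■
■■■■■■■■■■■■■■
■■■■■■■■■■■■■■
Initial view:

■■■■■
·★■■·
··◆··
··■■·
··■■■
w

■■■■■
··★■■
··◆··
···■■
···■■

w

■■■■■
···★■
··◆··
····■
····■

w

■■■■■
····★
··◆··
·····
·····

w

■■■■■
·····
··◆··
·····
·····

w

■■■■■
■····
■·◆··
■····
■····

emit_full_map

■■■■■■■■■■
■·····★■■·
■·◆·······
■······■■·
■······■■■

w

■■■■■
■■···
■■◆··
■■···
■■···

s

■■···
■■···
■■◆··
■■···
■■···

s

■■···
■■···
■■◆··
■■···
■■■■■

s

■■···
■■···
■■◆··
■■■■■
■■■■■

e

■····
■····
■·◆··
■■■■■
■■■■■

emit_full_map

■■■■■■■■■■
■·····★■■·
■·········
■······■■·
■······■■■
■·◆··░░░░░
■■■■■░░░░░
■■■■■░░░░░

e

·····
·····
··◆··
■■■■■
■■■■■

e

·····
·····
··◆··
■■■■■
■■■■■

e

····■
····■
··◆·■
■■■■■
■■■■■

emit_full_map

■■■■■■■■■■
■·····★■■·
■·········
■······■■·
■······■■■
■····◆·■░░
■■■■■■■■░░
■■■■■■■■░░


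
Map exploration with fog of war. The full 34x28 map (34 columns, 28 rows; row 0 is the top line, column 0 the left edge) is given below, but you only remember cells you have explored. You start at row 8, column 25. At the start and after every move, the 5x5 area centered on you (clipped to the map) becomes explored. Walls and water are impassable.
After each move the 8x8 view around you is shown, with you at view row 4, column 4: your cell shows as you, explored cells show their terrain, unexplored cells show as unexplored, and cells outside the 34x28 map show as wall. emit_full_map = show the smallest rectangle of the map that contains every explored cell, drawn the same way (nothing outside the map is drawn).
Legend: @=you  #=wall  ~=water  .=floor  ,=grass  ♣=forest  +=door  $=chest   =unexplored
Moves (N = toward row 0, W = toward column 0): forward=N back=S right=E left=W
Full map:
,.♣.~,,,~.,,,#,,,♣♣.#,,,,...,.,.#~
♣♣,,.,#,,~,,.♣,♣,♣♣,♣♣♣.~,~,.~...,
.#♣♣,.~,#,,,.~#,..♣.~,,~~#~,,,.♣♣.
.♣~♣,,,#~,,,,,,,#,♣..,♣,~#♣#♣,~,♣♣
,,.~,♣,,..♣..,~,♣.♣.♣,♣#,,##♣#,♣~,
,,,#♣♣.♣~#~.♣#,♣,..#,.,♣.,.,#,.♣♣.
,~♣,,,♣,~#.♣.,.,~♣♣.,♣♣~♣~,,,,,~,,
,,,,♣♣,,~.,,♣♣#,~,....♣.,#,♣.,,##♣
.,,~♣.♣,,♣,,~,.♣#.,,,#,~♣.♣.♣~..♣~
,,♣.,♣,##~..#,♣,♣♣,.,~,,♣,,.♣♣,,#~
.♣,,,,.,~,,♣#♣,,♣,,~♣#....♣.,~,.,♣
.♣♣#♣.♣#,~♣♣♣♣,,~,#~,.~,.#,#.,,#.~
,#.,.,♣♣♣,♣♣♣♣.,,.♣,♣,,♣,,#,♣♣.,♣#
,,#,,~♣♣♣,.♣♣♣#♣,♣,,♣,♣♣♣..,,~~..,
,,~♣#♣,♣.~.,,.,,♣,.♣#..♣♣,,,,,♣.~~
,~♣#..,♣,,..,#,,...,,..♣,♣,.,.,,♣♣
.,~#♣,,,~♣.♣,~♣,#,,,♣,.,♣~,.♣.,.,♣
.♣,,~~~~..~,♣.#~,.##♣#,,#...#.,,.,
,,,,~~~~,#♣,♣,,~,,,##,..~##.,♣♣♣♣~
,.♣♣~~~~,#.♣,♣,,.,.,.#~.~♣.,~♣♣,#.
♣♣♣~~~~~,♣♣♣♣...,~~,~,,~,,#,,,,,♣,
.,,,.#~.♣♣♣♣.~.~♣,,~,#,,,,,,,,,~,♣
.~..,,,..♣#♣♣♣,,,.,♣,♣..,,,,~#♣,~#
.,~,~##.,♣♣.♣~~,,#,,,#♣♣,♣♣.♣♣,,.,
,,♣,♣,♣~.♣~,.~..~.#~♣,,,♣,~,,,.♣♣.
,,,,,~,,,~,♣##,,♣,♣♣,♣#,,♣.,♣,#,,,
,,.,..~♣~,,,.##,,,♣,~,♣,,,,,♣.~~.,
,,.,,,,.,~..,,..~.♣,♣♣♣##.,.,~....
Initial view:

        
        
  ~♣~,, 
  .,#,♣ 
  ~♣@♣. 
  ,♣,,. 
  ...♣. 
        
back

        
  ~♣~,, 
  .,#,♣ 
  ~♣.♣. 
  ,♣@,. 
  ...♣. 
  ,.#,# 
        

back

  ~♣~,, 
  .,#,♣ 
  ~♣.♣. 
  ,♣,,. 
  ..@♣. 
  ,.#,# 
  ♣,,#, 
        

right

 ~♣~,,  
 .,#,♣  
 ~♣.♣.♣ 
 ,♣,,.♣ 
 ...@., 
 ,.#,#. 
 ♣,,#,♣ 
        

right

~♣~,,   
.,#,♣   
~♣.♣.♣~ 
,♣,,.♣♣ 
...♣@,~ 
,.#,#., 
♣,,#,♣♣ 
        

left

 ~♣~,,  
 .,#,♣  
 ~♣.♣.♣~
 ,♣,,.♣♣
 ...@.,~
 ,.#,#.,
 ♣,,#,♣♣
        

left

  ~♣~,, 
  .,#,♣ 
  ~♣.♣.♣
  ,♣,,.♣
  ..@♣.,
  ,.#,#.
  ♣,,#,♣
        

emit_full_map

~♣~,,  
.,#,♣  
~♣.♣.♣~
,♣,,.♣♣
..@♣.,~
,.#,#.,
♣,,#,♣♣

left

   ~♣~,,
   .,#,♣
  ,~♣.♣.
  ,,♣,,.
  ..@.♣.
  ~,.#,#
  ,♣,,#,
        

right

  ~♣~,, 
  .,#,♣ 
 ,~♣.♣.♣
 ,,♣,,.♣
 ...@♣.,
 ~,.#,#.
 ,♣,,#,♣
        

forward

        
  ~♣~,, 
  .,#,♣ 
 ,~♣.♣.♣
 ,,♣@,.♣
 ....♣.,
 ~,.#,#.
 ,♣,,#,♣

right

        
 ~♣~,,  
 .,#,♣. 
,~♣.♣.♣~
,,♣,@.♣♣
....♣.,~
~,.#,#.,
,♣,,#,♣♣

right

        
~♣~,,   
.,#,♣., 
~♣.♣.♣~ 
,♣,,@♣♣ 
...♣.,~ 
,.#,#., 
♣,,#,♣♣ 

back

~♣~,,   
.,#,♣., 
~♣.♣.♣~ 
,♣,,.♣♣ 
...♣@,~ 
,.#,#., 
♣,,#,♣♣ 
        

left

 ~♣~,,  
 .,#,♣.,
,~♣.♣.♣~
,,♣,,.♣♣
....@.,~
~,.#,#.,
,♣,,#,♣♣
        

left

  ~♣~,, 
  .,#,♣.
 ,~♣.♣.♣
 ,,♣,,.♣
 ...@♣.,
 ~,.#,#.
 ,♣,,#,♣
        

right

 ~♣~,,  
 .,#,♣.,
,~♣.♣.♣~
,,♣,,.♣♣
....@.,~
~,.#,#.,
,♣,,#,♣♣
        

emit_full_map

 ~♣~,,  
 .,#,♣.,
,~♣.♣.♣~
,,♣,,.♣♣
....@.,~
~,.#,#.,
,♣,,#,♣♣

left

  ~♣~,, 
  .,#,♣.
 ,~♣.♣.♣
 ,,♣,,.♣
 ...@♣.,
 ~,.#,#.
 ,♣,,#,♣
        

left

   ~♣~,,
   .,#,♣
  ,~♣.♣.
  ,,♣,,.
  ..@.♣.
  ~,.#,#
  ,♣,,#,
        

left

    ~♣~,
    .,#,
  #,~♣.♣
  ~,,♣,,
  #.@..♣
  .~,.#,
  ,,♣,,#
        

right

   ~♣~,,
   .,#,♣
 #,~♣.♣.
 ~,,♣,,.
 #..@.♣.
 .~,.#,#
 ,,♣,,#,
        

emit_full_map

  ~♣~,,  
  .,#,♣.,
#,~♣.♣.♣~
~,,♣,,.♣♣
#..@.♣.,~
.~,.#,#.,
,,♣,,#,♣♣


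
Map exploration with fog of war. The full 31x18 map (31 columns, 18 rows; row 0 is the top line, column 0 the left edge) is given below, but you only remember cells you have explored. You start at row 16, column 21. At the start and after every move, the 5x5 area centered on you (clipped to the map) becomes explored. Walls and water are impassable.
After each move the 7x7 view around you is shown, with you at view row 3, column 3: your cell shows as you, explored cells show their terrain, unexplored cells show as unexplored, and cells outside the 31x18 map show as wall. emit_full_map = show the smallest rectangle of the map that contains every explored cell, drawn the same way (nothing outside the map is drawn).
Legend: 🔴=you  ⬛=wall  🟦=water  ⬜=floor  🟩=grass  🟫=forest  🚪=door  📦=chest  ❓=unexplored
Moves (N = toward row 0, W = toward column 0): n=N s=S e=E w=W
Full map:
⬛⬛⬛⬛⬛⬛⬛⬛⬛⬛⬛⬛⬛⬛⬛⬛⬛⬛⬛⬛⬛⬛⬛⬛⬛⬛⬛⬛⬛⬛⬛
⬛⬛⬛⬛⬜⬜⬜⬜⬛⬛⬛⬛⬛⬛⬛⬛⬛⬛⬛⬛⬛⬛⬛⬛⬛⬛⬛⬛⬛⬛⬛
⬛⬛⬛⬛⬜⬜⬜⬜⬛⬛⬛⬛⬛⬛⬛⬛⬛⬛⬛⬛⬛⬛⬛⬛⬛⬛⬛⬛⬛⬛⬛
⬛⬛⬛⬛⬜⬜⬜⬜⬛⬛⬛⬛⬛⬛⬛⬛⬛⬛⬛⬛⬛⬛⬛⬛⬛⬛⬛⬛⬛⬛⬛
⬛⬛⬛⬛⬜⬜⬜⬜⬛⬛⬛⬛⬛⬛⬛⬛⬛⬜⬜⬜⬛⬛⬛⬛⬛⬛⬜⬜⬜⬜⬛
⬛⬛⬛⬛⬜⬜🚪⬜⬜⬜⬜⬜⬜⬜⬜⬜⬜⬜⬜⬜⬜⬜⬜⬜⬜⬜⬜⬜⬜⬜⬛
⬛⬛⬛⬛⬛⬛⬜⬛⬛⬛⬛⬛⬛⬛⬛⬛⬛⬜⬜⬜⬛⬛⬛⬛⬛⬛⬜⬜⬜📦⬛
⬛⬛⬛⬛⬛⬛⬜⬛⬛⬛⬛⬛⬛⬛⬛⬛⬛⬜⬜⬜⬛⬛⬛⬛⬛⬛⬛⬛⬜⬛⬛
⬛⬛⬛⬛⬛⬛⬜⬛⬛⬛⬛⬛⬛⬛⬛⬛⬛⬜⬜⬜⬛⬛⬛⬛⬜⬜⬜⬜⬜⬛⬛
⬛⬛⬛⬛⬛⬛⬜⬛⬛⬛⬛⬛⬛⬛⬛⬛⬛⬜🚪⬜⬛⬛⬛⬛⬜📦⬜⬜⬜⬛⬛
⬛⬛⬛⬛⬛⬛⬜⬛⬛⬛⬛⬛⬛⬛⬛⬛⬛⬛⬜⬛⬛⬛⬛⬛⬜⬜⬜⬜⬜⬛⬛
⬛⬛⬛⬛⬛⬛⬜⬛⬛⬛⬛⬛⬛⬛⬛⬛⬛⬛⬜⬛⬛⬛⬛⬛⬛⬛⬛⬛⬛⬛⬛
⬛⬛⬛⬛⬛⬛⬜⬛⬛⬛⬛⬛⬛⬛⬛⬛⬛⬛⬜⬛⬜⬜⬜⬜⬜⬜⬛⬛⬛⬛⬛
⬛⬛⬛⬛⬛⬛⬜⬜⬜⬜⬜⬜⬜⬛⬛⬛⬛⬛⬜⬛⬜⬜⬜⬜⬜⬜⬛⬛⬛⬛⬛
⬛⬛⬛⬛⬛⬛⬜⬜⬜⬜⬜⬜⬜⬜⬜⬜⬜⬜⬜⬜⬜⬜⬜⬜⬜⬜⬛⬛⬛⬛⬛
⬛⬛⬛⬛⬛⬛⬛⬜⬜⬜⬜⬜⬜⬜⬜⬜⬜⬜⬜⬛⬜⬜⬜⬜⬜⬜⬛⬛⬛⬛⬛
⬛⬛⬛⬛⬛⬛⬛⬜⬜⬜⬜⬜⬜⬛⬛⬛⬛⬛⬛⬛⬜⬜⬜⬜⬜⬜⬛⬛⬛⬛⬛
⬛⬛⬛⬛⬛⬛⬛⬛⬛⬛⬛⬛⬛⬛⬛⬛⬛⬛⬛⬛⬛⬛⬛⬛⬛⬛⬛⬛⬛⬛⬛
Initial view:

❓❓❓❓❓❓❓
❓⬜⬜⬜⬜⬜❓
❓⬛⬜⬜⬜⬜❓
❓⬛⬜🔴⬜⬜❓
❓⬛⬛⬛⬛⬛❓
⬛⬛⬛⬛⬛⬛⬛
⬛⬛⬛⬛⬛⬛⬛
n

❓❓❓❓❓❓❓
❓⬛⬜⬜⬜⬜❓
❓⬜⬜⬜⬜⬜❓
❓⬛⬜🔴⬜⬜❓
❓⬛⬜⬜⬜⬜❓
❓⬛⬛⬛⬛⬛❓
⬛⬛⬛⬛⬛⬛⬛

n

❓❓❓❓❓❓❓
❓⬛⬜⬜⬜⬜❓
❓⬛⬜⬜⬜⬜❓
❓⬜⬜🔴⬜⬜❓
❓⬛⬜⬜⬜⬜❓
❓⬛⬜⬜⬜⬜❓
❓⬛⬛⬛⬛⬛❓

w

❓❓❓❓❓❓❓
❓⬜⬛⬜⬜⬜⬜
❓⬜⬛⬜⬜⬜⬜
❓⬜⬜🔴⬜⬜⬜
❓⬜⬛⬜⬜⬜⬜
❓⬛⬛⬜⬜⬜⬜
❓❓⬛⬛⬛⬛⬛

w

❓❓❓❓❓❓❓
❓⬛⬜⬛⬜⬜⬜
❓⬛⬜⬛⬜⬜⬜
❓⬜⬜🔴⬜⬜⬜
❓⬜⬜⬛⬜⬜⬜
❓⬛⬛⬛⬜⬜⬜
❓❓❓⬛⬛⬛⬛

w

❓❓❓❓❓❓❓
❓⬛⬛⬜⬛⬜⬜
❓⬛⬛⬜⬛⬜⬜
❓⬜⬜🔴⬜⬜⬜
❓⬜⬜⬜⬛⬜⬜
❓⬛⬛⬛⬛⬜⬜
❓❓❓❓⬛⬛⬛

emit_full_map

⬛⬛⬜⬛⬜⬜⬜⬜
⬛⬛⬜⬛⬜⬜⬜⬜
⬜⬜🔴⬜⬜⬜⬜⬜
⬜⬜⬜⬛⬜⬜⬜⬜
⬛⬛⬛⬛⬜⬜⬜⬜
❓❓❓⬛⬛⬛⬛⬛

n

❓❓❓❓❓❓❓
❓⬛⬛⬜⬛⬛❓
❓⬛⬛⬜⬛⬜⬜
❓⬛⬛🔴⬛⬜⬜
❓⬜⬜⬜⬜⬜⬜
❓⬜⬜⬜⬛⬜⬜
❓⬛⬛⬛⬛⬜⬜

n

❓❓❓❓❓❓❓
❓⬛⬛⬜⬛⬛❓
❓⬛⬛⬜⬛⬛❓
❓⬛⬛🔴⬛⬜⬜
❓⬛⬛⬜⬛⬜⬜
❓⬜⬜⬜⬜⬜⬜
❓⬜⬜⬜⬛⬜⬜

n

❓❓❓❓❓❓❓
❓⬛⬜🚪⬜⬛❓
❓⬛⬛⬜⬛⬛❓
❓⬛⬛🔴⬛⬛❓
❓⬛⬛⬜⬛⬜⬜
❓⬛⬛⬜⬛⬜⬜
❓⬜⬜⬜⬜⬜⬜

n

❓❓❓❓❓❓❓
❓⬛⬜⬜⬜⬛❓
❓⬛⬜🚪⬜⬛❓
❓⬛⬛🔴⬛⬛❓
❓⬛⬛⬜⬛⬛❓
❓⬛⬛⬜⬛⬜⬜
❓⬛⬛⬜⬛⬜⬜

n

❓❓❓❓❓❓❓
❓⬛⬜⬜⬜⬛❓
❓⬛⬜⬜⬜⬛❓
❓⬛⬜🔴⬜⬛❓
❓⬛⬛⬜⬛⬛❓
❓⬛⬛⬜⬛⬛❓
❓⬛⬛⬜⬛⬜⬜

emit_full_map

⬛⬜⬜⬜⬛❓❓❓
⬛⬜⬜⬜⬛❓❓❓
⬛⬜🔴⬜⬛❓❓❓
⬛⬛⬜⬛⬛❓❓❓
⬛⬛⬜⬛⬛❓❓❓
⬛⬛⬜⬛⬜⬜⬜⬜
⬛⬛⬜⬛⬜⬜⬜⬜
⬜⬜⬜⬜⬜⬜⬜⬜
⬜⬜⬜⬛⬜⬜⬜⬜
⬛⬛⬛⬛⬜⬜⬜⬜
❓❓❓⬛⬛⬛⬛⬛

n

❓❓❓❓❓❓❓
❓⬛⬜⬜⬜⬛❓
❓⬛⬜⬜⬜⬛❓
❓⬛⬜🔴⬜⬛❓
❓⬛⬜🚪⬜⬛❓
❓⬛⬛⬜⬛⬛❓
❓⬛⬛⬜⬛⬛❓

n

❓❓❓❓❓❓❓
❓⬜⬜⬜⬜⬜❓
❓⬛⬜⬜⬜⬛❓
❓⬛⬜🔴⬜⬛❓
❓⬛⬜⬜⬜⬛❓
❓⬛⬜🚪⬜⬛❓
❓⬛⬛⬜⬛⬛❓

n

❓❓❓❓❓❓❓
❓⬛⬜⬜⬜⬛❓
❓⬜⬜⬜⬜⬜❓
❓⬛⬜🔴⬜⬛❓
❓⬛⬜⬜⬜⬛❓
❓⬛⬜⬜⬜⬛❓
❓⬛⬜🚪⬜⬛❓

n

❓❓❓❓❓❓❓
❓⬛⬛⬛⬛⬛❓
❓⬛⬜⬜⬜⬛❓
❓⬜⬜🔴⬜⬜❓
❓⬛⬜⬜⬜⬛❓
❓⬛⬜⬜⬜⬛❓
❓⬛⬜⬜⬜⬛❓

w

❓❓❓❓❓❓❓
❓⬛⬛⬛⬛⬛⬛
❓⬛⬛⬜⬜⬜⬛
❓⬜⬜🔴⬜⬜⬜
❓⬛⬛⬜⬜⬜⬛
❓⬛⬛⬜⬜⬜⬛
❓❓⬛⬜⬜⬜⬛

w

❓❓❓❓❓❓❓
❓⬛⬛⬛⬛⬛⬛
❓⬛⬛⬛⬜⬜⬜
❓⬜⬜🔴⬜⬜⬜
❓⬛⬛⬛⬜⬜⬜
❓⬛⬛⬛⬜⬜⬜
❓❓❓⬛⬜⬜⬜

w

❓❓❓❓❓❓❓
❓⬛⬛⬛⬛⬛⬛
❓⬛⬛⬛⬛⬜⬜
❓⬜⬜🔴⬜⬜⬜
❓⬛⬛⬛⬛⬜⬜
❓⬛⬛⬛⬛⬜⬜
❓❓❓❓⬛⬜⬜

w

❓❓❓❓❓❓❓
❓⬛⬛⬛⬛⬛⬛
❓⬛⬛⬛⬛⬛⬜
❓⬜⬜🔴⬜⬜⬜
❓⬛⬛⬛⬛⬛⬜
❓⬛⬛⬛⬛⬛⬜
❓❓❓❓❓⬛⬜

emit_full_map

⬛⬛⬛⬛⬛⬛⬛⬛⬛❓❓❓
⬛⬛⬛⬛⬛⬜⬜⬜⬛❓❓❓
⬜⬜🔴⬜⬜⬜⬜⬜⬜❓❓❓
⬛⬛⬛⬛⬛⬜⬜⬜⬛❓❓❓
⬛⬛⬛⬛⬛⬜⬜⬜⬛❓❓❓
❓❓❓❓⬛⬜⬜⬜⬛❓❓❓
❓❓❓❓⬛⬜🚪⬜⬛❓❓❓
❓❓❓❓⬛⬛⬜⬛⬛❓❓❓
❓❓❓❓⬛⬛⬜⬛⬛❓❓❓
❓❓❓❓⬛⬛⬜⬛⬜⬜⬜⬜
❓❓❓❓⬛⬛⬜⬛⬜⬜⬜⬜
❓❓❓❓⬜⬜⬜⬜⬜⬜⬜⬜
❓❓❓❓⬜⬜⬜⬛⬜⬜⬜⬜
❓❓❓❓⬛⬛⬛⬛⬜⬜⬜⬜
❓❓❓❓❓❓❓⬛⬛⬛⬛⬛


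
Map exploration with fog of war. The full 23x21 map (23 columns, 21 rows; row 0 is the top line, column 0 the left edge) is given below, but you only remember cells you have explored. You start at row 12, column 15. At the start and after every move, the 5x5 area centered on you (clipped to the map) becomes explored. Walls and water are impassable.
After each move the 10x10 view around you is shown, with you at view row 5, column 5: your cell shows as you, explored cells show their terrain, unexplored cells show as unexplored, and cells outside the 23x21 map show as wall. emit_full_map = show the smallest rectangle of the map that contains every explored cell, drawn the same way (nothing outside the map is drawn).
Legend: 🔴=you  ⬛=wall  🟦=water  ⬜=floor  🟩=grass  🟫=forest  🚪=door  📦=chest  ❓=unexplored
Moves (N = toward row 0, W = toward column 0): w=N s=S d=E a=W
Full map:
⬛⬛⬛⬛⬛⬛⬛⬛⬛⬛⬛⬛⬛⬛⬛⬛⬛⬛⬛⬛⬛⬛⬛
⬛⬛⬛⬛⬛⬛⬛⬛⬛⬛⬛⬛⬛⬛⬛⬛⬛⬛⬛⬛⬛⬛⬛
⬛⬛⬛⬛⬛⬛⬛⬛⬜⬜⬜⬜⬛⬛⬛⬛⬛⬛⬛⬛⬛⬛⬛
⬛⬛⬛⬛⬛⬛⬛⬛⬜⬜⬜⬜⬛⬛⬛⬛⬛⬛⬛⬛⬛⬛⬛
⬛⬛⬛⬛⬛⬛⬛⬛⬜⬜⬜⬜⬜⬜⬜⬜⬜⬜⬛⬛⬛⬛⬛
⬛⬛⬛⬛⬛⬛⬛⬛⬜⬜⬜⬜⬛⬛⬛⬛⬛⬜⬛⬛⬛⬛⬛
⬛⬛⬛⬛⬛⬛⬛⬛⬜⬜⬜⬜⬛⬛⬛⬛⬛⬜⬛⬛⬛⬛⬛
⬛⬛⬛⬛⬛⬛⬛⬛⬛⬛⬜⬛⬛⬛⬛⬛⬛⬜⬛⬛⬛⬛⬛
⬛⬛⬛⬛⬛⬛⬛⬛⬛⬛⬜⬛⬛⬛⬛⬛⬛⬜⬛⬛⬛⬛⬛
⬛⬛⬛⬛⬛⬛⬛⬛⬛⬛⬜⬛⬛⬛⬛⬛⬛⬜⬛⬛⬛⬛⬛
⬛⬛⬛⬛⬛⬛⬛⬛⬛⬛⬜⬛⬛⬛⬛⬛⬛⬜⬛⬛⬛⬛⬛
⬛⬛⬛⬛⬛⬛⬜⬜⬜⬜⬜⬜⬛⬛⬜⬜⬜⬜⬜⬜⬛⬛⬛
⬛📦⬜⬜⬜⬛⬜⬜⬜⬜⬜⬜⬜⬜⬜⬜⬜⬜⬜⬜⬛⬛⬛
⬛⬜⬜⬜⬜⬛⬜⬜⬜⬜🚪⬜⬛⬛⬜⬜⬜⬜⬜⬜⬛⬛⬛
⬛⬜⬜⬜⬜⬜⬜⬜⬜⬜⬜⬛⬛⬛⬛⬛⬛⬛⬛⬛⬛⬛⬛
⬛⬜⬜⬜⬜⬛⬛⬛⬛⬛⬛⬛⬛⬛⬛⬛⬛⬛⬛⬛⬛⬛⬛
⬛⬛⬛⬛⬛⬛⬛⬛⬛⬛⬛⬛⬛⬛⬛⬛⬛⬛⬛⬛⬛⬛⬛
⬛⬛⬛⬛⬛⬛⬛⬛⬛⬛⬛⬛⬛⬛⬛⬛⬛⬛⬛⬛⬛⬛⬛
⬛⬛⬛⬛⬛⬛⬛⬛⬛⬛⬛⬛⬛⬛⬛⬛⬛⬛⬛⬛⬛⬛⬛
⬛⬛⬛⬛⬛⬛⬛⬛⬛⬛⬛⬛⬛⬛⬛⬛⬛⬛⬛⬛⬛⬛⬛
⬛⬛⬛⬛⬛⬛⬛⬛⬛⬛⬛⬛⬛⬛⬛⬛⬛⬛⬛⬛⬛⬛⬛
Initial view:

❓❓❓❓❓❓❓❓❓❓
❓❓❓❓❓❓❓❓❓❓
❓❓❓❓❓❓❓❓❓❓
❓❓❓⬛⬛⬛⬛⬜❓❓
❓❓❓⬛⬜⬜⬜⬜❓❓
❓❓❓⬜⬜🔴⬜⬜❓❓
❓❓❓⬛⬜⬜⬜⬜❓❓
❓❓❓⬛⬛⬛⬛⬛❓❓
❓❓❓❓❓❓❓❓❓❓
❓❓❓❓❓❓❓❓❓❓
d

❓❓❓❓❓❓❓❓❓❓
❓❓❓❓❓❓❓❓❓❓
❓❓❓❓❓❓❓❓❓❓
❓❓⬛⬛⬛⬛⬜⬛❓❓
❓❓⬛⬜⬜⬜⬜⬜❓❓
❓❓⬜⬜⬜🔴⬜⬜❓❓
❓❓⬛⬜⬜⬜⬜⬜❓❓
❓❓⬛⬛⬛⬛⬛⬛❓❓
❓❓❓❓❓❓❓❓❓❓
❓❓❓❓❓❓❓❓❓❓

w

❓❓❓❓❓❓❓❓❓❓
❓❓❓❓❓❓❓❓❓❓
❓❓❓❓❓❓❓❓❓❓
❓❓❓⬛⬛⬛⬜⬛❓❓
❓❓⬛⬛⬛⬛⬜⬛❓❓
❓❓⬛⬜⬜🔴⬜⬜❓❓
❓❓⬜⬜⬜⬜⬜⬜❓❓
❓❓⬛⬜⬜⬜⬜⬜❓❓
❓❓⬛⬛⬛⬛⬛⬛❓❓
❓❓❓❓❓❓❓❓❓❓

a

❓❓❓❓❓❓❓❓❓❓
❓❓❓❓❓❓❓❓❓❓
❓❓❓❓❓❓❓❓❓❓
❓❓❓⬛⬛⬛⬛⬜⬛❓
❓❓❓⬛⬛⬛⬛⬜⬛❓
❓❓❓⬛⬜🔴⬜⬜⬜❓
❓❓❓⬜⬜⬜⬜⬜⬜❓
❓❓❓⬛⬜⬜⬜⬜⬜❓
❓❓❓⬛⬛⬛⬛⬛⬛❓
❓❓❓❓❓❓❓❓❓❓

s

❓❓❓❓❓❓❓❓❓❓
❓❓❓❓❓❓❓❓❓❓
❓❓❓⬛⬛⬛⬛⬜⬛❓
❓❓❓⬛⬛⬛⬛⬜⬛❓
❓❓❓⬛⬜⬜⬜⬜⬜❓
❓❓❓⬜⬜🔴⬜⬜⬜❓
❓❓❓⬛⬜⬜⬜⬜⬜❓
❓❓❓⬛⬛⬛⬛⬛⬛❓
❓❓❓❓❓❓❓❓❓❓
❓❓❓❓❓❓❓❓❓❓

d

❓❓❓❓❓❓❓❓❓❓
❓❓❓❓❓❓❓❓❓❓
❓❓⬛⬛⬛⬛⬜⬛❓❓
❓❓⬛⬛⬛⬛⬜⬛❓❓
❓❓⬛⬜⬜⬜⬜⬜❓❓
❓❓⬜⬜⬜🔴⬜⬜❓❓
❓❓⬛⬜⬜⬜⬜⬜❓❓
❓❓⬛⬛⬛⬛⬛⬛❓❓
❓❓❓❓❓❓❓❓❓❓
❓❓❓❓❓❓❓❓❓❓

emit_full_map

⬛⬛⬛⬛⬜⬛
⬛⬛⬛⬛⬜⬛
⬛⬜⬜⬜⬜⬜
⬜⬜⬜🔴⬜⬜
⬛⬜⬜⬜⬜⬜
⬛⬛⬛⬛⬛⬛

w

❓❓❓❓❓❓❓❓❓❓
❓❓❓❓❓❓❓❓❓❓
❓❓❓❓❓❓❓❓❓❓
❓❓⬛⬛⬛⬛⬜⬛❓❓
❓❓⬛⬛⬛⬛⬜⬛❓❓
❓❓⬛⬜⬜🔴⬜⬜❓❓
❓❓⬜⬜⬜⬜⬜⬜❓❓
❓❓⬛⬜⬜⬜⬜⬜❓❓
❓❓⬛⬛⬛⬛⬛⬛❓❓
❓❓❓❓❓❓❓❓❓❓

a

❓❓❓❓❓❓❓❓❓❓
❓❓❓❓❓❓❓❓❓❓
❓❓❓❓❓❓❓❓❓❓
❓❓❓⬛⬛⬛⬛⬜⬛❓
❓❓❓⬛⬛⬛⬛⬜⬛❓
❓❓❓⬛⬜🔴⬜⬜⬜❓
❓❓❓⬜⬜⬜⬜⬜⬜❓
❓❓❓⬛⬜⬜⬜⬜⬜❓
❓❓❓⬛⬛⬛⬛⬛⬛❓
❓❓❓❓❓❓❓❓❓❓

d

❓❓❓❓❓❓❓❓❓❓
❓❓❓❓❓❓❓❓❓❓
❓❓❓❓❓❓❓❓❓❓
❓❓⬛⬛⬛⬛⬜⬛❓❓
❓❓⬛⬛⬛⬛⬜⬛❓❓
❓❓⬛⬜⬜🔴⬜⬜❓❓
❓❓⬜⬜⬜⬜⬜⬜❓❓
❓❓⬛⬜⬜⬜⬜⬜❓❓
❓❓⬛⬛⬛⬛⬛⬛❓❓
❓❓❓❓❓❓❓❓❓❓

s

❓❓❓❓❓❓❓❓❓❓
❓❓❓❓❓❓❓❓❓❓
❓❓⬛⬛⬛⬛⬜⬛❓❓
❓❓⬛⬛⬛⬛⬜⬛❓❓
❓❓⬛⬜⬜⬜⬜⬜❓❓
❓❓⬜⬜⬜🔴⬜⬜❓❓
❓❓⬛⬜⬜⬜⬜⬜❓❓
❓❓⬛⬛⬛⬛⬛⬛❓❓
❓❓❓❓❓❓❓❓❓❓
❓❓❓❓❓❓❓❓❓❓

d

❓❓❓❓❓❓❓❓❓❓
❓❓❓❓❓❓❓❓❓❓
❓⬛⬛⬛⬛⬜⬛❓❓❓
❓⬛⬛⬛⬛⬜⬛⬛❓❓
❓⬛⬜⬜⬜⬜⬜⬜❓❓
❓⬜⬜⬜⬜🔴⬜⬜❓❓
❓⬛⬜⬜⬜⬜⬜⬜❓❓
❓⬛⬛⬛⬛⬛⬛⬛❓❓
❓❓❓❓❓❓❓❓❓❓
❓❓❓❓❓❓❓❓❓❓

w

❓❓❓❓❓❓❓❓❓❓
❓❓❓❓❓❓❓❓❓❓
❓❓❓❓❓❓❓❓❓❓
❓⬛⬛⬛⬛⬜⬛⬛❓❓
❓⬛⬛⬛⬛⬜⬛⬛❓❓
❓⬛⬜⬜⬜🔴⬜⬜❓❓
❓⬜⬜⬜⬜⬜⬜⬜❓❓
❓⬛⬜⬜⬜⬜⬜⬜❓❓
❓⬛⬛⬛⬛⬛⬛⬛❓❓
❓❓❓❓❓❓❓❓❓❓

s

❓❓❓❓❓❓❓❓❓❓
❓❓❓❓❓❓❓❓❓❓
❓⬛⬛⬛⬛⬜⬛⬛❓❓
❓⬛⬛⬛⬛⬜⬛⬛❓❓
❓⬛⬜⬜⬜⬜⬜⬜❓❓
❓⬜⬜⬜⬜🔴⬜⬜❓❓
❓⬛⬜⬜⬜⬜⬜⬜❓❓
❓⬛⬛⬛⬛⬛⬛⬛❓❓
❓❓❓❓❓❓❓❓❓❓
❓❓❓❓❓❓❓❓❓❓

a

❓❓❓❓❓❓❓❓❓❓
❓❓❓❓❓❓❓❓❓❓
❓❓⬛⬛⬛⬛⬜⬛⬛❓
❓❓⬛⬛⬛⬛⬜⬛⬛❓
❓❓⬛⬜⬜⬜⬜⬜⬜❓
❓❓⬜⬜⬜🔴⬜⬜⬜❓
❓❓⬛⬜⬜⬜⬜⬜⬜❓
❓❓⬛⬛⬛⬛⬛⬛⬛❓
❓❓❓❓❓❓❓❓❓❓
❓❓❓❓❓❓❓❓❓❓

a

❓❓❓❓❓❓❓❓❓❓
❓❓❓❓❓❓❓❓❓❓
❓❓❓⬛⬛⬛⬛⬜⬛⬛
❓❓❓⬛⬛⬛⬛⬜⬛⬛
❓❓❓⬛⬜⬜⬜⬜⬜⬜
❓❓❓⬜⬜🔴⬜⬜⬜⬜
❓❓❓⬛⬜⬜⬜⬜⬜⬜
❓❓❓⬛⬛⬛⬛⬛⬛⬛
❓❓❓❓❓❓❓❓❓❓
❓❓❓❓❓❓❓❓❓❓

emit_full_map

⬛⬛⬛⬛⬜⬛⬛
⬛⬛⬛⬛⬜⬛⬛
⬛⬜⬜⬜⬜⬜⬜
⬜⬜🔴⬜⬜⬜⬜
⬛⬜⬜⬜⬜⬜⬜
⬛⬛⬛⬛⬛⬛⬛

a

❓❓❓❓❓❓❓❓❓❓
❓❓❓❓❓❓❓❓❓❓
❓❓❓❓⬛⬛⬛⬛⬜⬛
❓❓❓⬛⬛⬛⬛⬛⬜⬛
❓❓❓⬛⬛⬜⬜⬜⬜⬜
❓❓❓⬜⬜🔴⬜⬜⬜⬜
❓❓❓⬛⬛⬜⬜⬜⬜⬜
❓❓❓⬛⬛⬛⬛⬛⬛⬛
❓❓❓❓❓❓❓❓❓❓
❓❓❓❓❓❓❓❓❓❓

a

❓❓❓❓❓❓❓❓❓❓
❓❓❓❓❓❓❓❓❓❓
❓❓❓❓❓⬛⬛⬛⬛⬜
❓❓❓⬛⬛⬛⬛⬛⬛⬜
❓❓❓⬜⬛⬛⬜⬜⬜⬜
❓❓❓⬜⬜🔴⬜⬜⬜⬜
❓❓❓⬜⬛⬛⬜⬜⬜⬜
❓❓❓⬛⬛⬛⬛⬛⬛⬛
❓❓❓❓❓❓❓❓❓❓
❓❓❓❓❓❓❓❓❓❓

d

❓❓❓❓❓❓❓❓❓❓
❓❓❓❓❓❓❓❓❓❓
❓❓❓❓⬛⬛⬛⬛⬜⬛
❓❓⬛⬛⬛⬛⬛⬛⬜⬛
❓❓⬜⬛⬛⬜⬜⬜⬜⬜
❓❓⬜⬜⬜🔴⬜⬜⬜⬜
❓❓⬜⬛⬛⬜⬜⬜⬜⬜
❓❓⬛⬛⬛⬛⬛⬛⬛⬛
❓❓❓❓❓❓❓❓❓❓
❓❓❓❓❓❓❓❓❓❓

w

❓❓❓❓❓❓❓❓❓❓
❓❓❓❓❓❓❓❓❓❓
❓❓❓❓❓❓❓❓❓❓
❓❓❓⬛⬛⬛⬛⬛⬜⬛
❓❓⬛⬛⬛⬛⬛⬛⬜⬛
❓❓⬜⬛⬛🔴⬜⬜⬜⬜
❓❓⬜⬜⬜⬜⬜⬜⬜⬜
❓❓⬜⬛⬛⬜⬜⬜⬜⬜
❓❓⬛⬛⬛⬛⬛⬛⬛⬛
❓❓❓❓❓❓❓❓❓❓

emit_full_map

❓⬛⬛⬛⬛⬛⬜⬛⬛
⬛⬛⬛⬛⬛⬛⬜⬛⬛
⬜⬛⬛🔴⬜⬜⬜⬜⬜
⬜⬜⬜⬜⬜⬜⬜⬜⬜
⬜⬛⬛⬜⬜⬜⬜⬜⬜
⬛⬛⬛⬛⬛⬛⬛⬛⬛
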